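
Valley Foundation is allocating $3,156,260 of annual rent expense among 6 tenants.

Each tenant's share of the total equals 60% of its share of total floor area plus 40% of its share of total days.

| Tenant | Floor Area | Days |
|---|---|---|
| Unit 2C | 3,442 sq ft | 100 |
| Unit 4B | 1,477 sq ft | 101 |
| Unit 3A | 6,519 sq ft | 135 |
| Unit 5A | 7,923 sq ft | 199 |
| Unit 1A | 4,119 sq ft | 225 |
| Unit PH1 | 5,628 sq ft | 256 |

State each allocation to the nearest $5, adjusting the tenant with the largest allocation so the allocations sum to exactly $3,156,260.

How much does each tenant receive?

Totals — floor area 29,108, days 1,016.
Blended shares (60% floor area + 40% days): Unit 2C 0.1103; Unit 4B 0.0702; Unit 3A 0.1875; Unit 5A 0.2417; Unit 1A 0.1735; Unit PH1 0.2168.
Pro-rata amounts: Unit 2C 348,197.49; Unit 4B 221,597.91; Unit 3A 591,877.77; Unit 5A 762,749.31; Unit 1A 547,570.62; Unit PH1 684,266.90.
After rounding ($5): Unit 2C $348,195; Unit 4B $221,600; Unit 3A $591,880; Unit 5A $762,750; Unit 1A $547,570; Unit PH1 $684,265. Sum = $3,156,260.
No rounding difference to absorb.

Unit 2C: $348,195 · Unit 4B: $221,600 · Unit 3A: $591,880 · Unit 5A: $762,750 · Unit 1A: $547,570 · Unit PH1: $684,265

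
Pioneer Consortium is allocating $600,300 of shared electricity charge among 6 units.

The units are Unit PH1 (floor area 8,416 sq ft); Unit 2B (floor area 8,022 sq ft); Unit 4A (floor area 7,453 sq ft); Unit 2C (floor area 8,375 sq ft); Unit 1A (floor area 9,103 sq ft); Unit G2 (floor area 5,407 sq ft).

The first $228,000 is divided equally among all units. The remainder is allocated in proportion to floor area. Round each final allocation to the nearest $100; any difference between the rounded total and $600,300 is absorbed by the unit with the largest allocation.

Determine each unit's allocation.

Unit PH1: $105,000 | Unit 2B: $101,800 | Unit 4A: $97,300 | Unit 2C: $104,700 | Unit 1A: $110,500 | Unit G2: $81,000

Equal tier: $228,000 ÷ 6 = $38,000 apiece.
Remainder $372,300 by floor area (total 46,776): Unit PH1 66,984.71 → $67,000; Unit 2B 63,848.78 → $63,800; Unit 4A 59,319.99 → $59,300; Unit 2C 66,658.38 → $66,700; Unit 1A 72,452.69 → $72,500; Unit G2 43,035.45 → $43,000.
Totals: Unit PH1 $38,000 + $67,000 = $105,000; Unit 2B $38,000 + $63,800 = $101,800; Unit 4A $38,000 + $59,300 = $97,300; Unit 2C $38,000 + $66,700 = $104,700; Unit 1A $38,000 + $72,500 = $110,500; Unit G2 $38,000 + $43,000 = $81,000.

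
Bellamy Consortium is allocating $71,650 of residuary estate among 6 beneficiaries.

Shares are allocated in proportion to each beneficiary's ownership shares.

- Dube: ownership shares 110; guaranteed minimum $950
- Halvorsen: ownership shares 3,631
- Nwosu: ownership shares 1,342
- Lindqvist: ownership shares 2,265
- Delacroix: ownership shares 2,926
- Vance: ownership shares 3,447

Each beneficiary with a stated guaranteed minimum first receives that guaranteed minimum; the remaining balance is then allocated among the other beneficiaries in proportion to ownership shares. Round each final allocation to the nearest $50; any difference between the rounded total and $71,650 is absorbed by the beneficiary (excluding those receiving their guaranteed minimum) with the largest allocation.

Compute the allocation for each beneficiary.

Guaranteed amounts: Dube $950. Remaining pool $70,700.
Remaining pool split over remaining ownership shares 13,611: Halvorsen 18,860.61 → $18,850; Nwosu 6,970.79 → $6,950; Lindqvist 11,765.15 → $11,750; Delacroix 15,198.60 → $15,200; Vance 17,904.85 → $17,900.
Rounding difference +$50 applied to Halvorsen → $18,900.

Dube: $950 · Halvorsen: $18,900 · Nwosu: $6,950 · Lindqvist: $11,750 · Delacroix: $15,200 · Vance: $17,900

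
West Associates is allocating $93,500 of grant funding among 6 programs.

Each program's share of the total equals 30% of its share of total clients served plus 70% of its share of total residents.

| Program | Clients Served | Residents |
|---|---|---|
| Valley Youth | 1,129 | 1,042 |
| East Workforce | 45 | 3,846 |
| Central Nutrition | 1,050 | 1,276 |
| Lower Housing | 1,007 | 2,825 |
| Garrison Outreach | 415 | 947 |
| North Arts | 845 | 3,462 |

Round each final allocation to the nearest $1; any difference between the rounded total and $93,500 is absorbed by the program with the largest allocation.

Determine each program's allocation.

Totals — clients served 4,491, residents 13,398.
Blended shares (30% clients served + 70% residents): Valley Youth 0.1299; East Workforce 0.2039; Central Nutrition 0.1368; Lower Housing 0.2149; Garrison Outreach 0.0772; North Arts 0.2373.
Unrounded shares: Valley Youth 12,141.77; East Workforce 19,068.99; Central Nutrition 12,791.45; Lower Housing 20,089.83; Garrison Outreach 7,218.17; North Arts 22,189.79.
At nearest $1: Valley Youth $12,142; East Workforce $19,069; Central Nutrition $12,791; Lower Housing $20,090; Garrison Outreach $7,218; North Arts $22,190. Sum = $93,500.
No rounding difference to absorb.

Valley Youth: $12,142; East Workforce: $19,069; Central Nutrition: $12,791; Lower Housing: $20,090; Garrison Outreach: $7,218; North Arts: $22,190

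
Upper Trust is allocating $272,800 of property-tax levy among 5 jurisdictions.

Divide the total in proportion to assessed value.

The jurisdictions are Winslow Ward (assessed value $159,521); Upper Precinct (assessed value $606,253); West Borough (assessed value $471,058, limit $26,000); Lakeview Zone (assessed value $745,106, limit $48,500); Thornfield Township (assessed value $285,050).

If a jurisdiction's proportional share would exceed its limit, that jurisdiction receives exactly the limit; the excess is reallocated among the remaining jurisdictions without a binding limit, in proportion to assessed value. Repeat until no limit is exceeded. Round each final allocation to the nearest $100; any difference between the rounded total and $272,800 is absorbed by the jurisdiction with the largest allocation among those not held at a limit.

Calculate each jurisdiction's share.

Winslow Ward: $30,100 · Upper Precinct: $114,400 · West Borough: $26,000 · Lakeview Zone: $48,500 · Thornfield Township: $53,800

Sum of assessed value: 2,266,988.
Pro-rata shares before constraints: Winslow Ward 19,196.10; Upper Precinct 72,953.99; West Borough 56,685.18; Lakeview Zone 89,662.99; Thornfield Township 34,301.74.
Held at cap: West Borough ($26,000), Lakeview Zone ($48,500); remaining pool $198,300 reallocated over remaining assessed value 1,050,824.
Remaining shares: Winslow Ward 30,103.06 → $30,100; Upper Precinct 114,405.43 → $114,400; Thornfield Township 53,791.52 → $53,800.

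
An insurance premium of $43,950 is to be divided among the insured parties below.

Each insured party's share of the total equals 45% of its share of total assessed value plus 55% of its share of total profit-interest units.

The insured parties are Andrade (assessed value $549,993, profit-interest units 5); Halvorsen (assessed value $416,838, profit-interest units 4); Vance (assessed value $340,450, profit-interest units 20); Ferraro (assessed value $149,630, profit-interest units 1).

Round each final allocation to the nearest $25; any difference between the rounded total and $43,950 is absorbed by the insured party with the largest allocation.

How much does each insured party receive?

Andrade: $11,500; Halvorsen: $8,875; Vance: $20,750; Ferraro: $2,825

Totals — assessed value 1,456,911, profit-interest units 30.
Blended shares (45% assessed value + 55% profit-interest units): Andrade 0.2615; Halvorsen 0.2021; Vance 0.4718; Ferraro 0.0645.
Pro-rata amounts: Andrade 11,494.88; Halvorsen 8,881.56; Vance 20,736.59; Ferraro 2,836.97.
After rounding ($25): Andrade $11,500; Halvorsen $8,875; Vance $20,725; Ferraro $2,825. Sum = $43,925.
Difference $43,950 − $43,925 = +$25 applied to largest allocation (Vance): Vance becomes $20,750.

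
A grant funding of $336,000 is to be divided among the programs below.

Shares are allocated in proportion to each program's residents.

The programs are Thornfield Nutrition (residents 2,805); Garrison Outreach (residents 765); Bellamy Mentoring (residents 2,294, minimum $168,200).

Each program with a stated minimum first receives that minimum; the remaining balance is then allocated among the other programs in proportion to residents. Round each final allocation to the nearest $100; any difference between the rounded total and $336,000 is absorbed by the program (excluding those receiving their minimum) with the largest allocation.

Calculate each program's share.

Thornfield Nutrition: $131,800 · Garrison Outreach: $36,000 · Bellamy Mentoring: $168,200

Guaranteed amounts: Bellamy Mentoring $168,200. Residual $167,800.
Residual split over remaining residents 3,570: Thornfield Nutrition 131,842.86 → $131,800; Garrison Outreach 35,957.14 → $36,000.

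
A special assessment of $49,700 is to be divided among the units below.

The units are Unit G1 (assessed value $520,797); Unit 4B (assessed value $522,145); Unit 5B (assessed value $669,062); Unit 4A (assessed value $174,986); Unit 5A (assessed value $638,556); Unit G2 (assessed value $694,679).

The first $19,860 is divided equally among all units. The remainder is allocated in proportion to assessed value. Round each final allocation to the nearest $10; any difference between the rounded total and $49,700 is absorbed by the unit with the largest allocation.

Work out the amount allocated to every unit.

$19,860 shared equally gives $3,310 per unit.
Remainder $29,840 by assessed value (total 3,220,225): Unit G1 4,825.93 → $4,830; Unit 4B 4,838.42 → $4,840; Unit 5B 6,199.82 → $6,200; Unit 4A 1,621.50 → $1,620; Unit 5A 5,917.14 → $5,920; Unit G2 6,437.20 → $6,440.
Rounding difference −$10 on remainder applied to Unit G2.
Totals: Unit G1 $3,310 + $4,830 = $8,140; Unit 4B $3,310 + $4,840 = $8,150; Unit 5B $3,310 + $6,200 = $9,510; Unit 4A $3,310 + $1,620 = $4,930; Unit 5A $3,310 + $5,920 = $9,230; Unit G2 $3,310 + $6,430 = $9,740.

Unit G1: $8,140 · Unit 4B: $8,150 · Unit 5B: $9,510 · Unit 4A: $4,930 · Unit 5A: $9,230 · Unit G2: $9,740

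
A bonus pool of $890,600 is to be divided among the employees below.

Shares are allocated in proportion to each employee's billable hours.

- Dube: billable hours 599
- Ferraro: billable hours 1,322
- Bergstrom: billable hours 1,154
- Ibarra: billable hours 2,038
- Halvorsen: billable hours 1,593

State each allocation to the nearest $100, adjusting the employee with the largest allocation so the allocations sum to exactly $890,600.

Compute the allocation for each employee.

Dube: $79,600 · Ferraro: $175,600 · Bergstrom: $153,300 · Ibarra: $270,500 · Halvorsen: $211,600

Sum of billable hours: 6,706.
Unrounded shares: Dube 599/6,706 × $890,600 = 79,551.06; Ferraro 1,322/6,706 × $890,600 = 175,570.12; Bergstrom 1,154/6,706 × $890,600 = 153,258.63; Ibarra 2,038/6,706 × $890,600 = 270,659.53; Halvorsen 1,593/6,706 × $890,600 = 211,560.66.
Rounded to nearest $100: Dube $79,600; Ferraro $175,600; Bergstrom $153,300; Ibarra $270,700; Halvorsen $211,600. Sum = $890,800.
Difference $890,600 − $890,800 = −$200 applied to largest allocation (Ibarra): Ibarra becomes $270,500.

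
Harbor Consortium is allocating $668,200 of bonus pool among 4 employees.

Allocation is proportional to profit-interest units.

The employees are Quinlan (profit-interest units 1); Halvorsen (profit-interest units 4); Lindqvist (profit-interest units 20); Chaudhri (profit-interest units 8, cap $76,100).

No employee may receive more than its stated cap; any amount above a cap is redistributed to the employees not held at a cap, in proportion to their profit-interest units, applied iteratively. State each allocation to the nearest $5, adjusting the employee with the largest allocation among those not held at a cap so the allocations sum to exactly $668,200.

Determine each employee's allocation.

Quinlan: $23,685 · Halvorsen: $94,735 · Lindqvist: $473,680 · Chaudhri: $76,100

Total profit-interest units = 33.
Proportional shares (ignoring caps): Quinlan 20,248.48; Halvorsen 80,993.94; Lindqvist 404,969.70; Chaudhri 161,987.88.
Capped: Chaudhri ($76,100); balance $592,100 reallocated over remaining profit-interest units 25.
Shares after redistribution: Quinlan 23,684.00 → $23,685; Halvorsen 94,736.00 → $94,735; Lindqvist 473,680.00 → $473,680.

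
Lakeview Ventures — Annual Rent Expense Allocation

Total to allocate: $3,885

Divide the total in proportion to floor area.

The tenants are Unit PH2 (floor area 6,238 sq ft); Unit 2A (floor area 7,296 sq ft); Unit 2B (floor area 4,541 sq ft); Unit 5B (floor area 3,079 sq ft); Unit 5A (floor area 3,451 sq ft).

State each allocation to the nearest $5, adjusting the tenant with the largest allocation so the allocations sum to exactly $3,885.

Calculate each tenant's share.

Total floor area = 24,605.
Raw shares: Unit PH2 6,238/24,605 × $3,885 = 984.95; Unit 2A 7,296/24,605 × $3,885 = 1,152.00; Unit 2B 4,541/24,605 × $3,885 = 717.00; Unit 5B 3,079/24,605 × $3,885 = 486.16; Unit 5A 3,451/24,605 × $3,885 = 544.89.
Rounded to nearest $5: Unit PH2 $985; Unit 2A $1,150; Unit 2B $715; Unit 5B $485; Unit 5A $545. Sum = $3,880.
Difference $3,885 − $3,880 = +$5 applied to largest allocation (Unit 2A): Unit 2A becomes $1,155.

Unit PH2: $985 · Unit 2A: $1,155 · Unit 2B: $715 · Unit 5B: $485 · Unit 5A: $545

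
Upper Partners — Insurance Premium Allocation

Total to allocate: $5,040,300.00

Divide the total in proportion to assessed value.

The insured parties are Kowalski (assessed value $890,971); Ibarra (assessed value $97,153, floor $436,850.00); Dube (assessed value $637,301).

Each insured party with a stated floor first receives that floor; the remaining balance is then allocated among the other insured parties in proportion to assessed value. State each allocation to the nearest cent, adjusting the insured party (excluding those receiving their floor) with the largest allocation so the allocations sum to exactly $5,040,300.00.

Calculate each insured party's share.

Kowalski: $2,683,776.48; Ibarra: $436,850.00; Dube: $1,919,673.52

Fund the minimums — Ibarra $436,850.00. Balance $4,603,450.00.
Balance split over remaining assessed value 1,528,272: Kowalski 2,683,776.4809 → $2,683,776.48; Dube 1,919,673.5191 → $1,919,673.52.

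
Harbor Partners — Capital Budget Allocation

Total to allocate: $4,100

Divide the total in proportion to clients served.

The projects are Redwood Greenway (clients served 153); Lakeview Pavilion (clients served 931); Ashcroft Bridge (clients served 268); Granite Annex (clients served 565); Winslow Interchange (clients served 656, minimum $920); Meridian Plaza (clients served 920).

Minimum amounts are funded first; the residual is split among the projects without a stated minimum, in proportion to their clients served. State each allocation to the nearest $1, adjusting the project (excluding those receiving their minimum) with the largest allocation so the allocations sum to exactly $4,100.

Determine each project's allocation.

Redwood Greenway: $171 | Lakeview Pavilion: $1,045 | Ashcroft Bridge: $300 | Granite Annex: $633 | Winslow Interchange: $920 | Meridian Plaza: $1,031

Guaranteed amounts: Winslow Interchange $920. Balance $3,180.
Balance split over remaining clients served 2,837: Redwood Greenway 171.498 → $171; Lakeview Pavilion 1,043.56 → $1,044; Ashcroft Bridge 300.40 → $300; Granite Annex 633.31 → $633; Meridian Plaza 1,031.23 → $1,031.
Rounding difference +$1 applied to Lakeview Pavilion → $1,045.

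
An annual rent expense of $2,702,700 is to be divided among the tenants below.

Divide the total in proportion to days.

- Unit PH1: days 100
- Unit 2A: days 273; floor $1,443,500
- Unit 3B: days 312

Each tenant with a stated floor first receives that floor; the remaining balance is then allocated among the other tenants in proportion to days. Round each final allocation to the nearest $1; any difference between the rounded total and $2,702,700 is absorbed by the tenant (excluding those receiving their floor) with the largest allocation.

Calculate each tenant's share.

Unit PH1: $305,631; Unit 2A: $1,443,500; Unit 3B: $953,569

Guaranteed amounts: Unit 2A $1,443,500. Residual $1,259,200.
Residual split over remaining days 412: Unit PH1 305,631.07 → $305,631; Unit 3B 953,568.93 → $953,569.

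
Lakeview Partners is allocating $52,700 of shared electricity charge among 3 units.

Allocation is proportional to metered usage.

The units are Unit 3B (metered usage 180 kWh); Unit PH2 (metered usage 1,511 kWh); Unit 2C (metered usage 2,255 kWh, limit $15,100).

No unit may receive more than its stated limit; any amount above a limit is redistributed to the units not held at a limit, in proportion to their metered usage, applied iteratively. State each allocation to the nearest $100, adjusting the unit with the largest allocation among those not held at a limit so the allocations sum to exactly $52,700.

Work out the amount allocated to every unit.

Total metered usage = 3,946.
Pro-rata shares before constraints: Unit 3B 2,403.95; Unit PH2 20,179.85; Unit 2C 30,116.19.
Capped: Unit 2C ($15,100); residual $37,600 reallocated over remaining metered usage 1,691.
Shares after redistribution: Unit 3B 4,002.37 → $4,000; Unit PH2 33,597.63 → $33,600.

Unit 3B: $4,000 · Unit PH2: $33,600 · Unit 2C: $15,100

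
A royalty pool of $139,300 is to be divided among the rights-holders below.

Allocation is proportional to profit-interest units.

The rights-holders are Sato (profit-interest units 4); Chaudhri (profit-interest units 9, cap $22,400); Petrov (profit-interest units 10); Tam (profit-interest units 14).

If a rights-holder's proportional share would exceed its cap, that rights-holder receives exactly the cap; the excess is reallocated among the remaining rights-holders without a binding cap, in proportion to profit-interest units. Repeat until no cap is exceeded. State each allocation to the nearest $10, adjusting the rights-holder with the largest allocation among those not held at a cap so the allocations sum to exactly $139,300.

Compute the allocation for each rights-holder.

Sato: $16,700 · Chaudhri: $22,400 · Petrov: $41,750 · Tam: $58,450

Profit-interest units total: 37.
Proportional shares (ignoring caps): Sato 15,059.46; Chaudhri 33,883.78; Petrov 37,648.65; Tam 52,708.11.
Cap binds for Chaudhri ($22,400); balance $116,900 reallocated over remaining profit-interest units 28.
Shares after redistribution: Sato 16,700.00 → $16,700; Petrov 41,750.00 → $41,750; Tam 58,450.00 → $58,450.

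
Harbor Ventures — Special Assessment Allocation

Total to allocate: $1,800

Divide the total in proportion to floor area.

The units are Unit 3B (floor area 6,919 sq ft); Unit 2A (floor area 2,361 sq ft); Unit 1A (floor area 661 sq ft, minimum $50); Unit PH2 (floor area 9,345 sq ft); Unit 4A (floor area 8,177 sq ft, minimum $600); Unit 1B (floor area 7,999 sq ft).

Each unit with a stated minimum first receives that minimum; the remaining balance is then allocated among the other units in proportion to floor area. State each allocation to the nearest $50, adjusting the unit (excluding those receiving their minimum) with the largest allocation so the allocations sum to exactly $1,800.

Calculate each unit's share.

Guaranteed amounts: Unit 1A $50; Unit 4A $600. Balance $1,150.
Balance split over remaining floor area 26,624: Unit 3B 298.86 → $300; Unit 2A 101.98 → $100; Unit PH2 403.65 → $400; Unit 1B 345.51 → $350.

Unit 3B: $300 | Unit 2A: $100 | Unit 1A: $50 | Unit PH2: $400 | Unit 4A: $600 | Unit 1B: $350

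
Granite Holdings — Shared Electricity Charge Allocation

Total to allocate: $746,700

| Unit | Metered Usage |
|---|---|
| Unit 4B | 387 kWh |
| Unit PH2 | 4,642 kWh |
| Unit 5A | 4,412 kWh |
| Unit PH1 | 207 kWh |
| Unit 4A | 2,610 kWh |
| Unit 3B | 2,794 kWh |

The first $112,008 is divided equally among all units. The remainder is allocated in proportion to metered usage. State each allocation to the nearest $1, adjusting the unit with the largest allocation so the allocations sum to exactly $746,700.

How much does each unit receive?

Equal tier: $112,008 ÷ 6 = $18,668 apiece.
Remainder $634,692 by metered usage (total 15,052): Unit 4B 16,318.48 → $16,318; Unit PH2 195,737.46 → $195,737; Unit 5A 186,039.14 → $186,039; Unit PH1 8,728.49 → $8,728; Unit 4A 110,054.88 → $110,055; Unit 3B 117,813.54 → $117,814.
Rounding difference +$1 on remainder applied to Unit PH2.
Totals: Unit 4B $18,668 + $16,318 = $34,986; Unit PH2 $18,668 + $195,738 = $214,406; Unit 5A $18,668 + $186,039 = $204,707; Unit PH1 $18,668 + $8,728 = $27,396; Unit 4A $18,668 + $110,055 = $128,723; Unit 3B $18,668 + $117,814 = $136,482.

Unit 4B: $34,986 | Unit PH2: $214,406 | Unit 5A: $204,707 | Unit PH1: $27,396 | Unit 4A: $128,723 | Unit 3B: $136,482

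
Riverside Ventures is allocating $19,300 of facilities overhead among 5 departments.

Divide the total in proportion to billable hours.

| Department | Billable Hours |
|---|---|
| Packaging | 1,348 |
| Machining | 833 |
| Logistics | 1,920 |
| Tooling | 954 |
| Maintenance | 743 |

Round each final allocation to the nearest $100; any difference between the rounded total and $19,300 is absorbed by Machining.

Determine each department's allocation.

Combined billable hours = 5,798.
Raw shares: Packaging 1,348/5,798 × $19,300 = 4,487.13; Machining 833/5,798 × $19,300 = 2,772.84; Logistics 1,920/5,798 × $19,300 = 6,391.17; Tooling 954/5,798 × $19,300 = 3,175.61; Maintenance 743/5,798 × $19,300 = 2,473.25.
At nearest $100: Packaging $4,500; Machining $2,800; Logistics $6,400; Tooling $3,200; Maintenance $2,500. Sum = $19,400.
Difference $19,300 − $19,400 = −$100 applied to Machining: Machining becomes $2,700.

Packaging: $4,500 · Machining: $2,700 · Logistics: $6,400 · Tooling: $3,200 · Maintenance: $2,500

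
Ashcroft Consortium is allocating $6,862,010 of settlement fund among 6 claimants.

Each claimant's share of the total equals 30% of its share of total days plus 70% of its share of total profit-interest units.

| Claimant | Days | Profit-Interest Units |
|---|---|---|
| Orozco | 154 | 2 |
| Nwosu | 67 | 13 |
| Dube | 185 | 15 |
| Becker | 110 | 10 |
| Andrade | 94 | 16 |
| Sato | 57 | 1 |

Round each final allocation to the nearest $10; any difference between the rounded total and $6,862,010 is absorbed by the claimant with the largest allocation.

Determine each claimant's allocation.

Days total 667; profit-interest units total 57.
Composite weights (30% days + 70% profit-interest units): Orozco 0.0938; Nwosu 0.1898; Dube 0.2674; Becker 0.1723; Andrade 0.2388; Sato 0.0379.
Pro-rata amounts: Orozco 643,840.24; Nwosu 1,302,300.09; Dube 1,835,031.32; Becker 1,182,202.73; Andrade 1,638,442.74; Sato 260,192.89.
Rounded to nearest $10: Orozco $643,840; Nwosu $1,302,300; Dube $1,835,030; Becker $1,182,200; Andrade $1,638,440; Sato $260,190. Sum = $6,862,000.
Difference $6,862,010 − $6,862,000 = +$10 applied to largest allocation (Dube): Dube becomes $1,835,040.

Orozco: $643,840 · Nwosu: $1,302,300 · Dube: $1,835,040 · Becker: $1,182,200 · Andrade: $1,638,440 · Sato: $260,190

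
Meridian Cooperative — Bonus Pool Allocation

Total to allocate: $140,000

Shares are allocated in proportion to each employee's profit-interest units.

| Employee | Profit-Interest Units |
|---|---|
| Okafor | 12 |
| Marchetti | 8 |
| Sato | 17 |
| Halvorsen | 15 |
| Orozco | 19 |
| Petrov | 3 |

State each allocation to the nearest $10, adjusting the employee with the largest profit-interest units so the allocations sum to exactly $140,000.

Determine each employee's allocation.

Okafor: $22,700; Marchetti: $15,140; Sato: $32,160; Halvorsen: $28,380; Orozco: $35,940; Petrov: $5,680

Profit-interest units total: 12 + 8 + 17 + 15 + 19 + 3 = 74.
Pro-rata amounts: Okafor 22,702.70; Marchetti 15,135.14; Sato 32,162.16; Halvorsen 28,378.38; Orozco 35,945.95; Petrov 5,675.68.
At nearest $10: Okafor $22,700; Marchetti $15,140; Sato $32,160; Halvorsen $28,380; Orozco $35,950; Petrov $5,680. Sum = $140,010.
Difference $140,000 − $140,010 = −$10 applied to largest profit-interest units (Orozco): Orozco becomes $35,940.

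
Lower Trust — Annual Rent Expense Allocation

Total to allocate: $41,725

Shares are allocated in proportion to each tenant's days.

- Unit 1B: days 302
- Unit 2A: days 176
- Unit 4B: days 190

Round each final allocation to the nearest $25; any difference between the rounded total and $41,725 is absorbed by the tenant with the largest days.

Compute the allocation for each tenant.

Sum of days: 668.
Proportional shares: Unit 1B 302/668 × $41,725 = 18,863.70; Unit 2A 176/668 × $41,725 = 10,993.41; Unit 4B 190/668 × $41,725 = 11,867.89.
After rounding ($25): Unit 1B $18,875; Unit 2A $11,000; Unit 4B $11,875. Sum = $41,750.
Difference $41,725 − $41,750 = −$25 applied to largest days (Unit 1B): Unit 1B becomes $18,850.

Unit 1B: $18,850 | Unit 2A: $11,000 | Unit 4B: $11,875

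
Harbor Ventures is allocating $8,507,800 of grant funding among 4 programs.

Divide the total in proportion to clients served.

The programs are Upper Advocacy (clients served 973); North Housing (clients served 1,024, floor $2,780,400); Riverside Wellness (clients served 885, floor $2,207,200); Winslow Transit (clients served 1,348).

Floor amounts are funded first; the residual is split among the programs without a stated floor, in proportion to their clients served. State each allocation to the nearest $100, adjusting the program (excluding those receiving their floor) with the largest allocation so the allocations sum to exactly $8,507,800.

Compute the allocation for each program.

Upper Advocacy: $1,475,700; North Housing: $2,780,400; Riverside Wellness: $2,207,200; Winslow Transit: $2,044,500

Minimums first: North Housing $2,780,400; Riverside Wellness $2,207,200. Remaining pool $3,520,200.
Remaining pool split over remaining clients served 2,321: Upper Advocacy 1,475,723.65 → $1,475,700; Winslow Transit 2,044,476.35 → $2,044,500.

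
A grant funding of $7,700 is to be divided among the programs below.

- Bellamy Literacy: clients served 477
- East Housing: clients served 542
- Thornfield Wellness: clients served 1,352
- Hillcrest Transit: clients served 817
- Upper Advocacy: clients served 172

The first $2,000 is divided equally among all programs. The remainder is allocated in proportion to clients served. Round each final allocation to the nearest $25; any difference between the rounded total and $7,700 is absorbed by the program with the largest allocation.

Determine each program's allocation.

$2,000 shared equally gives $400 per program.
Remainder $5,700 by clients served (total 3,360): Bellamy Literacy 809.20 → $800; East Housing 919.46 → $925; Thornfield Wellness 2,293.57 → $2,300; Hillcrest Transit 1,385.98 → $1,375; Upper Advocacy 291.79 → $300.
Totals: Bellamy Literacy $400 + $800 = $1,200; East Housing $400 + $925 = $1,325; Thornfield Wellness $400 + $2,300 = $2,700; Hillcrest Transit $400 + $1,375 = $1,775; Upper Advocacy $400 + $300 = $700.

Bellamy Literacy: $1,200 | East Housing: $1,325 | Thornfield Wellness: $2,700 | Hillcrest Transit: $1,775 | Upper Advocacy: $700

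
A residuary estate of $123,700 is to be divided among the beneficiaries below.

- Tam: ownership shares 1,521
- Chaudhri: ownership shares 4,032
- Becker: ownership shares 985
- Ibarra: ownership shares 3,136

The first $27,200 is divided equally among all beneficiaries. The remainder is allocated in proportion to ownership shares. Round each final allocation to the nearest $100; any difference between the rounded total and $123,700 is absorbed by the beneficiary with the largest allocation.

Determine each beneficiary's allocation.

First tranche $27,200 split equally: $6,800 each.
Remainder $96,500 by ownership shares (total 9,674): Tam 15,172.27 → $15,200; Chaudhri 40,219.97 → $40,200; Becker 9,825.56 → $9,800; Ibarra 31,282.20 → $31,300.
Totals: Tam $6,800 + $15,200 = $22,000; Chaudhri $6,800 + $40,200 = $47,000; Becker $6,800 + $9,800 = $16,600; Ibarra $6,800 + $31,300 = $38,100.

Tam: $22,000 | Chaudhri: $47,000 | Becker: $16,600 | Ibarra: $38,100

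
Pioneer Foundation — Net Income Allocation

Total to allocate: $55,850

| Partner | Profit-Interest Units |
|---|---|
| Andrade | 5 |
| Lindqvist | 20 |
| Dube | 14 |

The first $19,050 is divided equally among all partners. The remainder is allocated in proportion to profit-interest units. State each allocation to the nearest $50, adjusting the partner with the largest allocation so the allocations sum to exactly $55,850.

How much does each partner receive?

Andrade: $11,050 | Lindqvist: $25,250 | Dube: $19,550

First tranche $19,050 split equally: $6,350 each.
Remainder $36,800 by profit-interest units (total 39): Andrade 4,717.95 → $4,700; Lindqvist 18,871.79 → $18,850; Dube 13,210.26 → $13,200.
Rounding difference +$50 on remainder applied to Lindqvist.
Totals: Andrade $6,350 + $4,700 = $11,050; Lindqvist $6,350 + $18,900 = $25,250; Dube $6,350 + $13,200 = $19,550.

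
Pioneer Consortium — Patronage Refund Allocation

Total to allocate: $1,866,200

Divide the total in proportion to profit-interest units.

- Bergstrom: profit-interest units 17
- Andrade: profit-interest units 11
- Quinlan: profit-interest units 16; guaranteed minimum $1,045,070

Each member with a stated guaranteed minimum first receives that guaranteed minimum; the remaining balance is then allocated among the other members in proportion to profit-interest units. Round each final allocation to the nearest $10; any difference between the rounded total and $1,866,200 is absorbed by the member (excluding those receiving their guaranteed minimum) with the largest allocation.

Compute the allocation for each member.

Bergstrom: $498,540; Andrade: $322,590; Quinlan: $1,045,070

Fund the minimums — Quinlan $1,045,070. Residual $821,130.
Residual split over remaining profit-interest units 28: Bergstrom 498,543.21 → $498,540; Andrade 322,586.79 → $322,590.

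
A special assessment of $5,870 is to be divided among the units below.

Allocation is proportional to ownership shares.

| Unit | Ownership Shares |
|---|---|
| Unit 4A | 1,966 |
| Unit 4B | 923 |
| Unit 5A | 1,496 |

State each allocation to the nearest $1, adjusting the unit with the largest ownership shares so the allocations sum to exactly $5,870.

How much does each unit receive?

Combined ownership shares = 4,385.
Pro-rata amounts: Unit 4A 1,966/4,385 × $5,870 = 2,631.79; Unit 4B 923/4,385 × $5,870 = 1,235.58; Unit 5A 1,496/4,385 × $5,870 = 2,002.63.
At nearest $1: Unit 4A $2,632; Unit 4B $1,236; Unit 5A $2,003. Sum = $5,871.
Difference $5,870 − $5,871 = −$1 applied to largest ownership shares (Unit 4A): Unit 4A becomes $2,631.

Unit 4A: $2,631 | Unit 4B: $1,236 | Unit 5A: $2,003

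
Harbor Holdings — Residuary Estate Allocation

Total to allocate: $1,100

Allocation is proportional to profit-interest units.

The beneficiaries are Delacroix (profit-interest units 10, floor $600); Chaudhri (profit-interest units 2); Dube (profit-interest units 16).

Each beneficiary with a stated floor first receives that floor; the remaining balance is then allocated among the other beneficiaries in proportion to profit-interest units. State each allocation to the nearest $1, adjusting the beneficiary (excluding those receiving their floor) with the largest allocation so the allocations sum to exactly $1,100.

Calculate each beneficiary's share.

Minimums first: Delacroix $600. Residual $500.
Residual split over remaining profit-interest units 18: Chaudhri 55.56 → $56; Dube 444.44 → $444.

Delacroix: $600 · Chaudhri: $56 · Dube: $444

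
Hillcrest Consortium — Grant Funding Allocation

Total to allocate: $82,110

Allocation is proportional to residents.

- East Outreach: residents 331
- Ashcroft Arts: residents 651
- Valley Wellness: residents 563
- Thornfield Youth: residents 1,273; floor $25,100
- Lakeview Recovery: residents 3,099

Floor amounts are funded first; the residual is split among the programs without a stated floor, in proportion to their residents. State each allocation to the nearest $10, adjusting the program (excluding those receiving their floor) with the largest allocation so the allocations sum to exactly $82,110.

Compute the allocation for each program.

East Outreach: $4,060 · Ashcroft Arts: $7,990 · Valley Wellness: $6,910 · Thornfield Youth: $25,100 · Lakeview Recovery: $38,050

Fund the minimums — Thornfield Youth $25,100. Residual $57,010.
Residual split over remaining residents 4,644: East Outreach 4,063.37 → $4,060; Ashcroft Arts 7,991.71 → $7,990; Valley Wellness 6,911.42 → $6,910; Lakeview Recovery 38,043.49 → $38,040.
Rounding difference +$10 applied to Lakeview Recovery → $38,050.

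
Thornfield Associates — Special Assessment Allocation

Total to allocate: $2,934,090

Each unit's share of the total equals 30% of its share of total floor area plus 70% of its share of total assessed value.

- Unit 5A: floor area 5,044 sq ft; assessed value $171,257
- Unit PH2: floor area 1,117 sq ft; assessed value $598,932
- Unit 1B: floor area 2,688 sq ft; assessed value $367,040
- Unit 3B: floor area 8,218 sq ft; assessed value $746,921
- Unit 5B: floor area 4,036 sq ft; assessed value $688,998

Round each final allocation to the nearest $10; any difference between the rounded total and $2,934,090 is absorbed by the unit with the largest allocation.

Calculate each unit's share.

Unit 5A: $347,090 | Unit PH2: $524,650 | Unit 1B: $405,090 | Unit 3B: $938,960 | Unit 5B: $718,300

Totals — floor area 21,103, assessed value 2,573,148.
Composite weights (30% floor area + 70% assessed value): Unit 5A 0.1183; Unit PH2 0.1788; Unit 1B 0.1381; Unit 3B 0.3200; Unit 5B 0.2448.
Pro-rata amounts: Unit 5A 347,085.99; Unit PH2 524,653.17; Unit 1B 405,087.08; Unit 3B 938,966.36; Unit 5B 718,297.40.
Rounded to nearest $10: Unit 5A $347,090; Unit PH2 $524,650; Unit 1B $405,090; Unit 3B $938,970; Unit 5B $718,300. Sum = $2,934,100.
Difference $2,934,090 − $2,934,100 = −$10 applied to largest allocation (Unit 3B): Unit 3B becomes $938,960.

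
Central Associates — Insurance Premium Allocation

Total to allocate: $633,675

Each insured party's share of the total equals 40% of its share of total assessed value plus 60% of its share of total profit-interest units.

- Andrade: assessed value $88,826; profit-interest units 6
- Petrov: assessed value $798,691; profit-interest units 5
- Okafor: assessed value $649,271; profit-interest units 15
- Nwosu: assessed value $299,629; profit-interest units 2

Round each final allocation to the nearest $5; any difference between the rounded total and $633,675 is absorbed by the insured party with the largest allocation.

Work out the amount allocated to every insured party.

Andrade: $93,735 · Petrov: $178,130 · Okafor: $293,295 · Nwosu: $68,515

Totals — assessed value 1,836,417, profit-interest units 28.
Composite weights (40% assessed value + 60% profit-interest units): Andrade 0.1479; Petrov 0.2811; Okafor 0.4628; Nwosu 0.1081.
Unrounded shares: Andrade 93,732.64; Petrov 178,132.44; Okafor 293,296.36; Nwosu 68,513.56.
After rounding ($5): Andrade $93,735; Petrov $178,130; Okafor $293,295; Nwosu $68,515. Sum = $633,675.
No rounding difference to absorb.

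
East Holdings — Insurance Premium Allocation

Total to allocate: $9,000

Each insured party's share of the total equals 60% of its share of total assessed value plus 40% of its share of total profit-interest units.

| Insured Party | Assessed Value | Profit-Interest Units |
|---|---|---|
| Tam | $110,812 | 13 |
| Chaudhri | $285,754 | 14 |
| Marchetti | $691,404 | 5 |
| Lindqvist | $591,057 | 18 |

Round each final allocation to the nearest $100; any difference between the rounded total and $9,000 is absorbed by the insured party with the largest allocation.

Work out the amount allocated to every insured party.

Assessed value total 1,679,027; profit-interest units total 50.
Blended shares (60% assessed value + 40% profit-interest units): Tam 0.1436; Chaudhri 0.2141; Marchetti 0.2871; Lindqvist 0.3552.
Proportional shares: Tam 1,292.39; Chaudhri 1,927.03; Marchetti 2,583.66; Lindqvist 3,196.93.
Rounded to nearest $100: Tam $1,300; Chaudhri $1,900; Marchetti $2,600; Lindqvist $3,200. Sum = $9,000.
Sum already equals the total — no adjustment.

Tam: $1,300; Chaudhri: $1,900; Marchetti: $2,600; Lindqvist: $3,200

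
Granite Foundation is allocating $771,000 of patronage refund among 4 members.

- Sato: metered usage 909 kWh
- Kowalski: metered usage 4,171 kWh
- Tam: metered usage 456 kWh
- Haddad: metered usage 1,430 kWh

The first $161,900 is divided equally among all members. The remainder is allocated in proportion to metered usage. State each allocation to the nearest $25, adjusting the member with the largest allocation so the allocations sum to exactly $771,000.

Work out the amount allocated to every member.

Sato: $119,950 | Kowalski: $405,175 | Tam: $80,350 | Haddad: $165,525

First tranche $161,900 split equally: $40,475 each.
Remainder $609,100 by metered usage (total 6,966): Sato 79,482.04 → $79,475; Kowalski 364,708.02 → $364,700; Tam 39,872.18 → $39,875; Haddad 125,037.75 → $125,050.
Totals: Sato $40,475 + $79,475 = $119,950; Kowalski $40,475 + $364,700 = $405,175; Tam $40,475 + $39,875 = $80,350; Haddad $40,475 + $125,050 = $165,525.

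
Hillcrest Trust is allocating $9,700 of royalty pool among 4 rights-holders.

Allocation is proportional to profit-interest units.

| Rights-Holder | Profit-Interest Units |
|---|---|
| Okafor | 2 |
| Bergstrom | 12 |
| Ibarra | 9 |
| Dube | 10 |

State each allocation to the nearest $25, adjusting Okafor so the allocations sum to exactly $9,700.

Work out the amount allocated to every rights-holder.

Okafor: $575 · Bergstrom: $3,525 · Ibarra: $2,650 · Dube: $2,950

Sum of profit-interest units: 33.
Unrounded shares: Okafor 2/33 × $9,700 = 587.88; Bergstrom 12/33 × $9,700 = 3,527.27; Ibarra 9/33 × $9,700 = 2,645.45; Dube 10/33 × $9,700 = 2,939.39.
At nearest $25: Okafor $600; Bergstrom $3,525; Ibarra $2,650; Dube $2,950. Sum = $9,725.
Difference $9,700 − $9,725 = −$25 applied to Okafor: Okafor becomes $575.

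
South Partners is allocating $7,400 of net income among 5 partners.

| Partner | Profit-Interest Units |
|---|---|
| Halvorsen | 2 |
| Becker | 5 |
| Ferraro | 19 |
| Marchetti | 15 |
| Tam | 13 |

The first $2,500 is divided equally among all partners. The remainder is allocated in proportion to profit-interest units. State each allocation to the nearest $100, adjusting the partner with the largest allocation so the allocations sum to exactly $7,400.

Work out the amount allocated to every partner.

Equal tier: $2,500 ÷ 5 = $500 apiece.
Remainder $4,900 by profit-interest units (total 54): Halvorsen 181.48 → $200; Becker 453.70 → $500; Ferraro 1,724.07 → $1,700; Marchetti 1,361.11 → $1,400; Tam 1,179.63 → $1,200.
Rounding difference −$100 on remainder applied to Ferraro.
Totals: Halvorsen $500 + $200 = $700; Becker $500 + $500 = $1,000; Ferraro $500 + $1,600 = $2,100; Marchetti $500 + $1,400 = $1,900; Tam $500 + $1,200 = $1,700.

Halvorsen: $700; Becker: $1,000; Ferraro: $2,100; Marchetti: $1,900; Tam: $1,700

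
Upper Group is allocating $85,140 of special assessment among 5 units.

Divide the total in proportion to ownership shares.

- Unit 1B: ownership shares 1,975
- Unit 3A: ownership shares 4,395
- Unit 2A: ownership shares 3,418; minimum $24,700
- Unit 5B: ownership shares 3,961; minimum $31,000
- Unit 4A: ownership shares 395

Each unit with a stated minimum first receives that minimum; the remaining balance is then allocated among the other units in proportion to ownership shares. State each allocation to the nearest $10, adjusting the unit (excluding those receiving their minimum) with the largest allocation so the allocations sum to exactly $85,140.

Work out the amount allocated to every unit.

Unit 1B: $8,590 | Unit 3A: $19,130 | Unit 2A: $24,700 | Unit 5B: $31,000 | Unit 4A: $1,720

Guaranteed amounts: Unit 2A $24,700; Unit 5B $31,000. Residual $29,440.
Residual split over remaining ownership shares 6,765: Unit 1B 8,594.83 → $8,590; Unit 3A 19,126.21 → $19,130; Unit 4A 1,718.97 → $1,720.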